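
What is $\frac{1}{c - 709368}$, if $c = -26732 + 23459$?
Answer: $- \frac{1}{712641} \approx -1.4032 \cdot 10^{-6}$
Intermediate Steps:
$c = -3273$
$\frac{1}{c - 709368} = \frac{1}{-3273 - 709368} = \frac{1}{-712641} = - \frac{1}{712641}$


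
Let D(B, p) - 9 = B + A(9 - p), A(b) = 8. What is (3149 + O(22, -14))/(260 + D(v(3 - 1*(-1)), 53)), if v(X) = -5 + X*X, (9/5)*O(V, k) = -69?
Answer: 2333/216 ≈ 10.801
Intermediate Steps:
O(V, k) = -115/3 (O(V, k) = (5/9)*(-69) = -115/3)
v(X) = -5 + X²
D(B, p) = 17 + B (D(B, p) = 9 + (B + 8) = 9 + (8 + B) = 17 + B)
(3149 + O(22, -14))/(260 + D(v(3 - 1*(-1)), 53)) = (3149 - 115/3)/(260 + (17 + (-5 + (3 - 1*(-1))²))) = 9332/(3*(260 + (17 + (-5 + (3 + 1)²)))) = 9332/(3*(260 + (17 + (-5 + 4²)))) = 9332/(3*(260 + (17 + (-5 + 16)))) = 9332/(3*(260 + (17 + 11))) = 9332/(3*(260 + 28)) = (9332/3)/288 = (9332/3)*(1/288) = 2333/216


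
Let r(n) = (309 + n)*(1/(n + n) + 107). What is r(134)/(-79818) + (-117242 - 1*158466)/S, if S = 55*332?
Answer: -510808750121/32550312520 ≈ -15.693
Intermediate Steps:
S = 18260
r(n) = (107 + 1/(2*n))*(309 + n) (r(n) = (309 + n)*(1/(2*n) + 107) = (309 + n)*(107 + 1/(2*n)) = (107 + 1/(2*n))*(309 + n))
r(134)/(-79818) + (-117242 - 1*158466)/S = ((½)*(309 + 134*(66127 + 214*134))/134)/(-79818) + (-117242 - 1*158466)/18260 = ((½)*(1/134)*(309 + 134*(66127 + 28676)))*(-1/79818) + (-117242 - 158466)*(1/18260) = ((½)*(1/134)*(309 + 134*94803))*(-1/79818) - 275708*1/18260 = ((½)*(1/134)*(309 + 12703602))*(-1/79818) - 68927/4565 = ((½)*(1/134)*12703911)*(-1/79818) - 68927/4565 = (12703911/268)*(-1/79818) - 68927/4565 = -4234637/7130408 - 68927/4565 = -510808750121/32550312520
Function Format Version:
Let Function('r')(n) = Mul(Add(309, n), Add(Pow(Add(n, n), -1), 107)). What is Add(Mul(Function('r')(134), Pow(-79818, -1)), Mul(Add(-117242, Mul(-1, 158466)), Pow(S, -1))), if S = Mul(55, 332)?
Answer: Rational(-510808750121, 32550312520) ≈ -15.693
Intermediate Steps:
S = 18260
Function('r')(n) = Mul(Add(107, Mul(Rational(1, 2), Pow(n, -1))), Add(309, n)) (Function('r')(n) = Mul(Add(309, n), Add(Pow(Mul(2, n), -1), 107)) = Mul(Add(309, n), Add(Mul(Rational(1, 2), Pow(n, -1)), 107)) = Mul(Add(309, n), Add(107, Mul(Rational(1, 2), Pow(n, -1)))) = Mul(Add(107, Mul(Rational(1, 2), Pow(n, -1))), Add(309, n)))
Add(Mul(Function('r')(134), Pow(-79818, -1)), Mul(Add(-117242, Mul(-1, 158466)), Pow(S, -1))) = Add(Mul(Mul(Rational(1, 2), Pow(134, -1), Add(309, Mul(134, Add(66127, Mul(214, 134))))), Pow(-79818, -1)), Mul(Add(-117242, Mul(-1, 158466)), Pow(18260, -1))) = Add(Mul(Mul(Rational(1, 2), Rational(1, 134), Add(309, Mul(134, Add(66127, 28676)))), Rational(-1, 79818)), Mul(Add(-117242, -158466), Rational(1, 18260))) = Add(Mul(Mul(Rational(1, 2), Rational(1, 134), Add(309, Mul(134, 94803))), Rational(-1, 79818)), Mul(-275708, Rational(1, 18260))) = Add(Mul(Mul(Rational(1, 2), Rational(1, 134), Add(309, 12703602)), Rational(-1, 79818)), Rational(-68927, 4565)) = Add(Mul(Mul(Rational(1, 2), Rational(1, 134), 12703911), Rational(-1, 79818)), Rational(-68927, 4565)) = Add(Mul(Rational(12703911, 268), Rational(-1, 79818)), Rational(-68927, 4565)) = Add(Rational(-4234637, 7130408), Rational(-68927, 4565)) = Rational(-510808750121, 32550312520)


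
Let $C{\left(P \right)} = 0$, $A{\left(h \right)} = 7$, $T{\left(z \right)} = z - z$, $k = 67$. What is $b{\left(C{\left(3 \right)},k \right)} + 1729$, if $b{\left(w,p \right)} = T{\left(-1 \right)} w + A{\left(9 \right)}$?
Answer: $1736$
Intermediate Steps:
$T{\left(z \right)} = 0$
$b{\left(w,p \right)} = 7$ ($b{\left(w,p \right)} = 0 w + 7 = 0 + 7 = 7$)
$b{\left(C{\left(3 \right)},k \right)} + 1729 = 7 + 1729 = 1736$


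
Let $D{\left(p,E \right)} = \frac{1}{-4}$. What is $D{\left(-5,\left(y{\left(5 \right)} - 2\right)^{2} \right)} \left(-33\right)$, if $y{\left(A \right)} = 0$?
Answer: $\frac{33}{4} \approx 8.25$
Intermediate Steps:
$D{\left(p,E \right)} = - \frac{1}{4}$
$D{\left(-5,\left(y{\left(5 \right)} - 2\right)^{2} \right)} \left(-33\right) = \left(- \frac{1}{4}\right) \left(-33\right) = \frac{33}{4}$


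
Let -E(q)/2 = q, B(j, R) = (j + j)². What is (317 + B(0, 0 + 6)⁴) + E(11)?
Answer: 295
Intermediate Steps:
B(j, R) = 4*j² (B(j, R) = (2*j)² = 4*j²)
E(q) = -2*q
(317 + B(0, 0 + 6)⁴) + E(11) = (317 + (4*0²)⁴) - 2*11 = (317 + (4*0)⁴) - 22 = (317 + 0⁴) - 22 = (317 + 0) - 22 = 317 - 22 = 295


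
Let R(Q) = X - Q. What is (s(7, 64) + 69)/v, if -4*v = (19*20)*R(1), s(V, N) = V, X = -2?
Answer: 4/15 ≈ 0.26667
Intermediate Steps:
R(Q) = -2 - Q
v = 285 (v = -19*20*(-2 - 1*1)/4 = -95*(-2 - 1) = -95*(-3) = -¼*(-1140) = 285)
(s(7, 64) + 69)/v = (7 + 69)/285 = 76*(1/285) = 4/15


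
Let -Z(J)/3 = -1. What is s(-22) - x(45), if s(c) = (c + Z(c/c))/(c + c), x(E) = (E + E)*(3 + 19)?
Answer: -87101/44 ≈ -1979.6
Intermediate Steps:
Z(J) = 3 (Z(J) = -3*(-1) = 3)
x(E) = 44*E (x(E) = (2*E)*22 = 44*E)
s(c) = (3 + c)/(2*c) (s(c) = (c + 3)/(c + c) = (3 + c)/((2*c)) = (3 + c)*(1/(2*c)) = (3 + c)/(2*c))
s(-22) - x(45) = (½)*(3 - 22)/(-22) - 44*45 = (½)*(-1/22)*(-19) - 1*1980 = 19/44 - 1980 = -87101/44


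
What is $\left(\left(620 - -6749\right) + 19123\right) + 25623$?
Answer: $52115$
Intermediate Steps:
$\left(\left(620 - -6749\right) + 19123\right) + 25623 = \left(\left(620 + 6749\right) + 19123\right) + 25623 = \left(7369 + 19123\right) + 25623 = 26492 + 25623 = 52115$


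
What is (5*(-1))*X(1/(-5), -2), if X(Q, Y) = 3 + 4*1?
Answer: -35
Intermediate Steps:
X(Q, Y) = 7 (X(Q, Y) = 3 + 4 = 7)
(5*(-1))*X(1/(-5), -2) = (5*(-1))*7 = -5*7 = -35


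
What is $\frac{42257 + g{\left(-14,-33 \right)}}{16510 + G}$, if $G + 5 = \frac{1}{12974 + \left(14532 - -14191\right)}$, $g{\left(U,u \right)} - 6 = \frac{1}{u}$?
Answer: $\frac{9692314761}{3785149423} \approx 2.5606$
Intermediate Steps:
$g{\left(U,u \right)} = 6 + \frac{1}{u}$
$G = - \frac{208484}{41697}$ ($G = -5 + \frac{1}{12974 + \left(14532 - -14191\right)} = -5 + \frac{1}{12974 + \left(14532 + 14191\right)} = -5 + \frac{1}{12974 + 28723} = -5 + \frac{1}{41697} = - \frac{208484}{41697} \approx -5.0$)
$\frac{42257 + g{\left(-14,-33 \right)}}{16510 + G} = \frac{42257 + \left(6 + \frac{1}{-33}\right)}{16510 - \frac{208484}{41697}} = \frac{42257 + \left(6 - \frac{1}{33}\right)}{\frac{688208986}{41697}} = \left(42257 + \frac{197}{33}\right) \frac{41697}{688208986} = \frac{1394678}{33} \cdot \frac{41697}{688208986} = \frac{9692314761}{3785149423}$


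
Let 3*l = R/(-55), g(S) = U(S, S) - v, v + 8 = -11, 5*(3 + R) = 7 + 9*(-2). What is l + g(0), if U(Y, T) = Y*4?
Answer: 15701/825 ≈ 19.032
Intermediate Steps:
R = -26/5 (R = -3 + (7 + 9*(-2))/5 = -3 + (7 - 18)/5 = -3 + (⅕)*(-11) = -3 - 11/5 = -26/5 ≈ -5.2000)
U(Y, T) = 4*Y
v = -19 (v = -8 - 11 = -19)
g(S) = 19 + 4*S (g(S) = 4*S - 1*(-19) = 4*S + 19 = 19 + 4*S)
l = 26/825 (l = (-26/5/(-55))/3 = (-26/5*(-1/55))/3 = (⅓)*(26/275) = 26/825 ≈ 0.031515)
l + g(0) = 26/825 + (19 + 4*0) = 26/825 + (19 + 0) = 26/825 + 19 = 15701/825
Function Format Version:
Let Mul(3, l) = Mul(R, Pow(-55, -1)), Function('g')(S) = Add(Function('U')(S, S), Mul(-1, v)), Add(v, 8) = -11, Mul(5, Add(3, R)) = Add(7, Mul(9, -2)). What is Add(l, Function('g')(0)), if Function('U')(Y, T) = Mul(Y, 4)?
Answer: Rational(15701, 825) ≈ 19.032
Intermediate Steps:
R = Rational(-26, 5) (R = Add(-3, Mul(Rational(1, 5), Add(7, Mul(9, -2)))) = Add(-3, Mul(Rational(1, 5), Add(7, -18))) = Add(-3, Mul(Rational(1, 5), -11)) = Add(-3, Rational(-11, 5)) = Rational(-26, 5) ≈ -5.2000)
Function('U')(Y, T) = Mul(4, Y)
v = -19 (v = Add(-8, -11) = -19)
Function('g')(S) = Add(19, Mul(4, S)) (Function('g')(S) = Add(Mul(4, S), Mul(-1, -19)) = Add(Mul(4, S), 19) = Add(19, Mul(4, S)))
l = Rational(26, 825) (l = Mul(Rational(1, 3), Mul(Rational(-26, 5), Pow(-55, -1))) = Mul(Rational(1, 3), Mul(Rational(-26, 5), Rational(-1, 55))) = Mul(Rational(1, 3), Rational(26, 275)) = Rational(26, 825) ≈ 0.031515)
Add(l, Function('g')(0)) = Add(Rational(26, 825), Add(19, Mul(4, 0))) = Add(Rational(26, 825), Add(19, 0)) = Add(Rational(26, 825), 19) = Rational(15701, 825)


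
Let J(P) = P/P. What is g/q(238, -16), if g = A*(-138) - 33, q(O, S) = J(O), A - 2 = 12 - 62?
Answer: 6591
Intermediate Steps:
A = -48 (A = 2 + (12 - 62) = 2 - 50 = -48)
J(P) = 1
q(O, S) = 1
g = 6591 (g = -48*(-138) - 33 = 6624 - 33 = 6591)
g/q(238, -16) = 6591/1 = 6591*1 = 6591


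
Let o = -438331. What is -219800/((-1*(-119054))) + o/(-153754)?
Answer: 9194964837/9152514358 ≈ 1.0046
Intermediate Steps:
-219800/((-1*(-119054))) + o/(-153754) = -219800/((-1*(-119054))) - 438331/(-153754) = -219800/119054 - 438331*(-1/153754) = -219800*1/119054 + 438331/153754 = -109900/59527 + 438331/153754 = 9194964837/9152514358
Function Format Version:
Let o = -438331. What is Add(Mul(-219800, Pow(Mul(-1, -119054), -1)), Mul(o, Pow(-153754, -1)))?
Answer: Rational(9194964837, 9152514358) ≈ 1.0046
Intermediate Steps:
Add(Mul(-219800, Pow(Mul(-1, -119054), -1)), Mul(o, Pow(-153754, -1))) = Add(Mul(-219800, Pow(Mul(-1, -119054), -1)), Mul(-438331, Pow(-153754, -1))) = Add(Mul(-219800, Pow(119054, -1)), Mul(-438331, Rational(-1, 153754))) = Add(Mul(-219800, Rational(1, 119054)), Rational(438331, 153754)) = Add(Rational(-109900, 59527), Rational(438331, 153754)) = Rational(9194964837, 9152514358)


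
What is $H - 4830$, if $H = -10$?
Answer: $-4840$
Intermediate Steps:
$H - 4830 = -10 - 4830 = -4840$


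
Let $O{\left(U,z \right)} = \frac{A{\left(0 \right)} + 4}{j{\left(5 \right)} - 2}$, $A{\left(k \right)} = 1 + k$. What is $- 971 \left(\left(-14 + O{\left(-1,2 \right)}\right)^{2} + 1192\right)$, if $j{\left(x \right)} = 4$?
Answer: $- \frac{5143387}{4} \approx -1.2858 \cdot 10^{6}$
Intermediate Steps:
$O{\left(U,z \right)} = \frac{5}{2}$ ($O{\left(U,z \right)} = \frac{\left(1 + 0\right) + 4}{4 - 2} = \frac{1 + 4}{2} = 5 \cdot \frac{1}{2} = \frac{5}{2}$)
$- 971 \left(\left(-14 + O{\left(-1,2 \right)}\right)^{2} + 1192\right) = - 971 \left(\left(-14 + \frac{5}{2}\right)^{2} + 1192\right) = - 971 \left(\left(- \frac{23}{2}\right)^{2} + 1192\right) = - 971 \left(\frac{529}{4} + 1192\right) = \left(-971\right) \frac{5297}{4} = - \frac{5143387}{4}$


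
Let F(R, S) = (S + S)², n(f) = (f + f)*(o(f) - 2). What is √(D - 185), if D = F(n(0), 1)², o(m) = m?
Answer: 13*I ≈ 13.0*I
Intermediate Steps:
n(f) = 2*f*(-2 + f) (n(f) = (f + f)*(f - 2) = (2*f)*(-2 + f) = 2*f*(-2 + f))
F(R, S) = 4*S² (F(R, S) = (2*S)² = 4*S²)
D = 16 (D = (4*1²)² = (4*1)² = 4² = 16)
√(D - 185) = √(16 - 185) = √(-169) = 13*I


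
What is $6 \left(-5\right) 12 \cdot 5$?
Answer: $-1800$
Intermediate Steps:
$6 \left(-5\right) 12 \cdot 5 = \left(-30\right) 12 \cdot 5 = \left(-360\right) 5 = -1800$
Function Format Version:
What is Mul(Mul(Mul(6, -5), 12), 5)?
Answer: -1800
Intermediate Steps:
Mul(Mul(Mul(6, -5), 12), 5) = Mul(Mul(-30, 12), 5) = Mul(-360, 5) = -1800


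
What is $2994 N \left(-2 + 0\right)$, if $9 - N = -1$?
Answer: $-59880$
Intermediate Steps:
$N = 10$ ($N = 9 - -1 = 9 + 1 = 10$)
$2994 N \left(-2 + 0\right) = 2994 \cdot 10 \left(-2 + 0\right) = 2994 \cdot 10 \left(-2\right) = 2994 \left(-20\right) = -59880$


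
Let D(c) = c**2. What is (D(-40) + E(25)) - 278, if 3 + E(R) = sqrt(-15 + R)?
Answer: 1319 + sqrt(10) ≈ 1322.2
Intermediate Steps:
E(R) = -3 + sqrt(-15 + R)
(D(-40) + E(25)) - 278 = ((-40)**2 + (-3 + sqrt(-15 + 25))) - 278 = (1600 + (-3 + sqrt(10))) - 278 = (1597 + sqrt(10)) - 278 = 1319 + sqrt(10)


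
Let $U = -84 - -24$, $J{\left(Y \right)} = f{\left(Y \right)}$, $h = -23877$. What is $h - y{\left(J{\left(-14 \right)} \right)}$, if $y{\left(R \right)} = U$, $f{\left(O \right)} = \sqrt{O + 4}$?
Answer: $-23817$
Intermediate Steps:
$f{\left(O \right)} = \sqrt{4 + O}$
$J{\left(Y \right)} = \sqrt{4 + Y}$
$U = -60$ ($U = -84 + 24 = -60$)
$y{\left(R \right)} = -60$
$h - y{\left(J{\left(-14 \right)} \right)} = -23877 - -60 = -23877 + 60 = -23817$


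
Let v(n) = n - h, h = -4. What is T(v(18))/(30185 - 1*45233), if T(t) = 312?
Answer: -13/627 ≈ -0.020734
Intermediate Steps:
v(n) = 4 + n (v(n) = n - 1*(-4) = n + 4 = 4 + n)
T(v(18))/(30185 - 1*45233) = 312/(30185 - 1*45233) = 312/(30185 - 45233) = 312/(-15048) = 312*(-1/15048) = -13/627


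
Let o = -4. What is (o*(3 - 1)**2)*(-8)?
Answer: 128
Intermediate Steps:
(o*(3 - 1)**2)*(-8) = -4*(3 - 1)**2*(-8) = -4*2**2*(-8) = -4*4*(-8) = -16*(-8) = 128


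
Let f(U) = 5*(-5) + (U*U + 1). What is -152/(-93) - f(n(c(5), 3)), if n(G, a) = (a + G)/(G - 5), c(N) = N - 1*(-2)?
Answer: 59/93 ≈ 0.63441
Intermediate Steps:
c(N) = 2 + N (c(N) = N + 2 = 2 + N)
n(G, a) = (G + a)/(-5 + G)
f(U) = -24 + U² (f(U) = -25 + (U² + 1) = -25 + (1 + U²) = -24 + U²)
-152/(-93) - f(n(c(5), 3)) = -152/(-93) - (-24 + (((2 + 5) + 3)/(-5 + (2 + 5)))²) = -152*(-1/93) - (-24 + ((7 + 3)/(-5 + 7))²) = 152/93 - (-24 + (10/2)²) = 152/93 - (-24 + ((½)*10)²) = 152/93 - (-24 + 5²) = 152/93 - (-24 + 25) = 152/93 - 1*1 = 152/93 - 1 = 59/93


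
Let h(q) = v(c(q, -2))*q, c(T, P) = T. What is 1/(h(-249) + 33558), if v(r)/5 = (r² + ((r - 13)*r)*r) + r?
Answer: 1/20147258508 ≈ 4.9635e-11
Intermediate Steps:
v(r) = 5*r + 5*r² + 5*r²*(-13 + r) (v(r) = 5*((r² + ((r - 13)*r)*r) + r) = 5*((r² + ((-13 + r)*r)*r) + r) = 5*((r² + (r*(-13 + r))*r) + r) = 5*((r² + r²*(-13 + r)) + r) = 5*(r + r² + r²*(-13 + r)) = 5*r + 5*r² + 5*r²*(-13 + r))
h(q) = 5*q²*(1 + q² - 12*q) (h(q) = (5*q*(1 + q² - 12*q))*q = 5*q²*(1 + q² - 12*q))
1/(h(-249) + 33558) = 1/(5*(-249)²*(1 + (-249)² - 12*(-249)) + 33558) = 1/(5*62001*(1 + 62001 + 2988) + 33558) = 1/(5*62001*64990 + 33558) = 1/(20147224950 + 33558) = 1/20147258508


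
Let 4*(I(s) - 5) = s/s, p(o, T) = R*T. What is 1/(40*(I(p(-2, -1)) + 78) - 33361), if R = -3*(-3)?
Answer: -1/30031 ≈ -3.3299e-5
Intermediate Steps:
R = 9
p(o, T) = 9*T
I(s) = 21/4 (I(s) = 5 + (s/s)/4 = 5 + (1/4)*1 = 5 + 1/4 = 21/4)
1/(40*(I(p(-2, -1)) + 78) - 33361) = 1/(40*(21/4 + 78) - 33361) = 1/(40*(333/4) - 33361) = 1/(3330 - 33361) = 1/(-30031) = -1/30031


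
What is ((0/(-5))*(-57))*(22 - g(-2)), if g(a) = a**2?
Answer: 0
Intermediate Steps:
((0/(-5))*(-57))*(22 - g(-2)) = ((0/(-5))*(-57))*(22 - 1*(-2)**2) = ((0*(-1/5))*(-57))*(22 - 1*4) = (0*(-57))*(22 - 4) = 0*18 = 0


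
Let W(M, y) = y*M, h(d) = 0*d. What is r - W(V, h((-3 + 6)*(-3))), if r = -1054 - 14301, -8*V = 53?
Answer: -15355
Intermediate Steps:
V = -53/8 (V = -1/8*53 = -53/8 ≈ -6.6250)
h(d) = 0
W(M, y) = M*y
r = -15355
r - W(V, h((-3 + 6)*(-3))) = -15355 - (-53)*0/8 = -15355 - 1*0 = -15355 + 0 = -15355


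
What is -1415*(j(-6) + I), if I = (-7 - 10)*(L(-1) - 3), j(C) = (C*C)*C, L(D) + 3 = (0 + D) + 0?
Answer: 137255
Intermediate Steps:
L(D) = -3 + D (L(D) = -3 + ((0 + D) + 0) = -3 + (D + 0) = -3 + D)
j(C) = C³ (j(C) = C²*C = C³)
I = 119 (I = (-7 - 10)*((-3 - 1) - 3) = -17*(-4 - 3) = -17*(-7) = 119)
-1415*(j(-6) + I) = -1415*((-6)³ + 119) = -1415*(-216 + 119) = -1415*(-97) = 137255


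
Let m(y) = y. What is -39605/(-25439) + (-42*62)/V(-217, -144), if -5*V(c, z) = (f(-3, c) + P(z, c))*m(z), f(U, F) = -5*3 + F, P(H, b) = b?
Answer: 240993055/137065332 ≈ 1.7582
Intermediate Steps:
f(U, F) = -15 + F
V(c, z) = -z*(-15 + 2*c)/5 (V(c, z) = -((-15 + c) + c)*z/5 = -(-15 + 2*c)*z/5 = -z*(-15 + 2*c)/5)
-39605/(-25439) + (-42*62)/V(-217, -144) = -39605/(-25439) + (-42*62)/(((⅕)*(-144)*(15 - 2*(-217)))) = -39605*(-1/25439) - 2604*(-5/(144*(15 + 434))) = 39605/25439 - 2604/((⅕)*(-144)*449) = 39605/25439 - 2604/(-64656/5) = 39605/25439 - 2604*(-5/64656) = 39605/25439 + 1085/5388 = 240993055/137065332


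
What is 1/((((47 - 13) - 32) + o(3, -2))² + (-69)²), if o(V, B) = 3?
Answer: 1/4786 ≈ 0.00020894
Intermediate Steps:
1/((((47 - 13) - 32) + o(3, -2))² + (-69)²) = 1/((((47 - 13) - 32) + 3)² + (-69)²) = 1/(((34 - 32) + 3)² + 4761) = 1/((2 + 3)² + 4761) = 1/(5² + 4761) = 1/(25 + 4761) = 1/4786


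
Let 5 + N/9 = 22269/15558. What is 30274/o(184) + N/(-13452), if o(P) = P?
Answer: 88000317305/534842552 ≈ 164.53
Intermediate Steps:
N = -166563/5186 (N = -45 + 9*(22269/15558) = -45 + 9*(22269*(1/15558)) = -45 + 9*(7423/5186) = -45 + 66807/5186 = -166563/5186 ≈ -32.118)
30274/o(184) + N/(-13452) = 30274/184 - 166563/5186/(-13452) = 30274*(1/184) - 166563/5186*(-1/13452) = 15137/92 + 55521/23254024 = 88000317305/534842552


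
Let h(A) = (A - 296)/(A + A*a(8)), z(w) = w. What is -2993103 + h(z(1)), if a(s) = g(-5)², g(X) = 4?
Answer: -50883046/17 ≈ -2.9931e+6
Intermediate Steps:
a(s) = 16 (a(s) = 4² = 16)
h(A) = (-296 + A)/(17*A) (h(A) = (A - 296)/(A + A*16) = (-296 + A)/(A + 16*A) = (-296 + A)/((17*A)) = (-296 + A)*(1/(17*A)) = (-296 + A)/(17*A))
-2993103 + h(z(1)) = -2993103 + (1/17)*(-296 + 1)/1 = -2993103 + (1/17)*1*(-295) = -2993103 - 295/17 = -50883046/17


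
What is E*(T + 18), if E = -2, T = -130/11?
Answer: -136/11 ≈ -12.364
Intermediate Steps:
T = -130/11 (T = -130*1/11 = -130/11 ≈ -11.818)
E*(T + 18) = -2*(-130/11 + 18) = -2*68/11 = -136/11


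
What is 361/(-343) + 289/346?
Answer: -25779/118678 ≈ -0.21722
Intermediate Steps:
361/(-343) + 289/346 = 361*(-1/343) + 289*(1/346) = -361/343 + 289/346 = -25779/118678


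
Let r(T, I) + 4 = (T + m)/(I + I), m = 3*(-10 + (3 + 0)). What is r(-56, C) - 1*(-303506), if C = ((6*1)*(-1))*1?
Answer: 3642101/12 ≈ 3.0351e+5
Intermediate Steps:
m = -21 (m = 3*(-10 + 3) = 3*(-7) = -21)
C = -6 (C = (6*(-1))*1 = -6*1 = -6)
r(T, I) = -4 + (-21 + T)/(2*I) (r(T, I) = -4 + (T - 21)/(I + I) = -4 + (-21 + T)/((2*I)) = -4 + (-21 + T)*(1/(2*I)) = -4 + (-21 + T)/(2*I))
r(-56, C) - 1*(-303506) = (1/2)*(-21 - 56 - 8*(-6))/(-6) - 1*(-303506) = (1/2)*(-1/6)*(-21 - 56 + 48) + 303506 = (1/2)*(-1/6)*(-29) + 303506 = 29/12 + 303506 = 3642101/12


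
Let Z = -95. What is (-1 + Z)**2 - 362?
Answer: 8854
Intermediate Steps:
(-1 + Z)**2 - 362 = (-1 - 95)**2 - 362 = (-96)**2 - 362 = 9216 - 362 = 8854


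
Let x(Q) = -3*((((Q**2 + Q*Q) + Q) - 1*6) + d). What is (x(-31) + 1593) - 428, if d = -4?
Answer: -4478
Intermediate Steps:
x(Q) = 30 - 6*Q**2 - 3*Q (x(Q) = -3*((((Q**2 + Q*Q) + Q) - 1*6) - 4) = -3*((((Q**2 + Q**2) + Q) - 6) - 4) = -3*(((2*Q**2 + Q) - 6) - 4) = -3*(((Q + 2*Q**2) - 6) - 4) = -3*((-6 + Q + 2*Q**2) - 4) = -3*(-10 + Q + 2*Q**2) = 30 - 6*Q**2 - 3*Q)
(x(-31) + 1593) - 428 = ((30 - 6*(-31)**2 - 3*(-31)) + 1593) - 428 = ((30 - 6*961 + 93) + 1593) - 428 = ((30 - 5766 + 93) + 1593) - 428 = (-5643 + 1593) - 428 = -4050 - 428 = -4478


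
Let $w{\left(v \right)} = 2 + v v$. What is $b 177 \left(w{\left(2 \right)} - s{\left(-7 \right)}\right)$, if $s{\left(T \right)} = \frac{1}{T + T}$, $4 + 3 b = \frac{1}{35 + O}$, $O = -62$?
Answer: $- \frac{546635}{378} \approx -1446.1$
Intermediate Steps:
$w{\left(v \right)} = 2 + v^{2}$
$b = - \frac{109}{81}$ ($b = - \frac{4}{3} + \frac{1}{3 \left(35 - 62\right)} = - \frac{4}{3} + \frac{1}{3 \left(-27\right)} = - \frac{4}{3} + \frac{1}{3} \left(- \frac{1}{27}\right) = - \frac{4}{3} - \frac{1}{81} = - \frac{109}{81} \approx -1.3457$)
$s{\left(T \right)} = \frac{1}{2 T}$
$b 177 \left(w{\left(2 \right)} - s{\left(-7 \right)}\right) = \left(- \frac{109}{81}\right) 177 \left(\left(2 + 2^{2}\right) - \frac{1}{2 \left(-7\right)}\right) = - \frac{6431 \left(\left(2 + 4\right) - \frac{1}{2} \left(- \frac{1}{7}\right)\right)}{27} = - \frac{6431 \left(6 - - \frac{1}{14}\right)}{27} = - \frac{6431 \left(6 + \frac{1}{14}\right)}{27} = \left(- \frac{6431}{27}\right) \frac{85}{14} = - \frac{546635}{378}$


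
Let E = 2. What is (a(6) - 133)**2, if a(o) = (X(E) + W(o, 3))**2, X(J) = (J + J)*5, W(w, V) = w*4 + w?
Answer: 5602689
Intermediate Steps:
W(w, V) = 5*w (W(w, V) = 4*w + w = 5*w)
X(J) = 10*J (X(J) = (2*J)*5 = 10*J)
a(o) = (20 + 5*o)**2 (a(o) = (10*2 + 5*o)**2 = (20 + 5*o)**2)
(a(6) - 133)**2 = (25*(4 + 6)**2 - 133)**2 = (25*10**2 - 133)**2 = (25*100 - 133)**2 = (2500 - 133)**2 = 2367**2 = 5602689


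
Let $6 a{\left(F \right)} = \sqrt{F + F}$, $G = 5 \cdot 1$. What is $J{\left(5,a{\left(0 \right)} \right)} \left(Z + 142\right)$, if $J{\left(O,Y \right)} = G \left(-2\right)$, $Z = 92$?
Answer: $-2340$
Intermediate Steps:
$G = 5$
$a{\left(F \right)} = \frac{\sqrt{2} \sqrt{F}}{6}$ ($a{\left(F \right)} = \frac{\sqrt{F + F}}{6} = \frac{\sqrt{2 F}}{6} = \frac{\sqrt{2} \sqrt{F}}{6}$)
$J{\left(O,Y \right)} = -10$ ($J{\left(O,Y \right)} = 5 \left(-2\right) = -10$)
$J{\left(5,a{\left(0 \right)} \right)} \left(Z + 142\right) = - 10 \left(92 + 142\right) = \left(-10\right) 234 = -2340$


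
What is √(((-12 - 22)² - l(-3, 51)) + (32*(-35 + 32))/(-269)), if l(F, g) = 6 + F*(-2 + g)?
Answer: √93878041/269 ≈ 36.019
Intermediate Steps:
√(((-12 - 22)² - l(-3, 51)) + (32*(-35 + 32))/(-269)) = √(((-12 - 22)² - (6 - 2*(-3) - 3*51)) + (32*(-35 + 32))/(-269)) = √(((-34)² - (6 + 6 - 153)) + (32*(-3))*(-1/269)) = √((1156 - 1*(-141)) - 96*(-1/269)) = √((1156 + 141) + 96/269) = √(1297 + 96/269) = √(348989/269) = √93878041/269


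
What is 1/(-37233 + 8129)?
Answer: -1/29104 ≈ -3.4360e-5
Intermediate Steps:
1/(-37233 + 8129) = 1/(-29104) = -1/29104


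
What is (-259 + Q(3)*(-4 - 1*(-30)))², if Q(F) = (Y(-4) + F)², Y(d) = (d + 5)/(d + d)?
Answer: 1990921/1024 ≈ 1944.3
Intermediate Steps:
Y(d) = (5 + d)/(2*d) (Y(d) = (5 + d)/((2*d)) = (5 + d)*(1/(2*d)) = (5 + d)/(2*d))
Q(F) = (-⅛ + F)² (Q(F) = ((½)*(5 - 4)/(-4) + F)² = ((½)*(-¼)*1 + F)² = (-⅛ + F)²)
(-259 + Q(3)*(-4 - 1*(-30)))² = (-259 + ((-1 + 8*3)²/64)*(-4 - 1*(-30)))² = (-259 + ((-1 + 24)²/64)*(-4 + 30))² = (-259 + ((1/64)*23²)*26)² = (-259 + ((1/64)*529)*26)² = (-259 + (529/64)*26)² = (-259 + 6877/32)² = (-1411/32)² = 1990921/1024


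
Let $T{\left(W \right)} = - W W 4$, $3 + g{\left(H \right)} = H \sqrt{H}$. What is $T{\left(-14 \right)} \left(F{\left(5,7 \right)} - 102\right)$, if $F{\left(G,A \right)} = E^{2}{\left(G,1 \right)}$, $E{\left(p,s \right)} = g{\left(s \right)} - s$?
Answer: $72912$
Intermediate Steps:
$g{\left(H \right)} = -3 + H^{\frac{3}{2}}$ ($g{\left(H \right)} = -3 + H \sqrt{H} = -3 + H^{\frac{3}{2}}$)
$E{\left(p,s \right)} = -3 + s^{\frac{3}{2}} - s$ ($E{\left(p,s \right)} = \left(-3 + s^{\frac{3}{2}}\right) - s = -3 + s^{\frac{3}{2}} - s$)
$F{\left(G,A \right)} = 9$ ($F{\left(G,A \right)} = \left(-3 + 1^{\frac{3}{2}} - 1\right)^{2} = \left(-3 + 1 - 1\right)^{2} = \left(-3\right)^{2} = 9$)
$T{\left(W \right)} = - 4 W^{2}$ ($T{\left(W \right)} = - W^{2} \cdot 4 = - 4 W^{2}$)
$T{\left(-14 \right)} \left(F{\left(5,7 \right)} - 102\right) = - 4 \left(-14\right)^{2} \left(9 - 102\right) = \left(-4\right) 196 \left(-93\right) = \left(-784\right) \left(-93\right) = 72912$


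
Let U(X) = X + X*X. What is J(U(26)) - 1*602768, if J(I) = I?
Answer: -602066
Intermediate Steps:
U(X) = X + X²
J(U(26)) - 1*602768 = 26*(1 + 26) - 1*602768 = 26*27 - 602768 = 702 - 602768 = -602066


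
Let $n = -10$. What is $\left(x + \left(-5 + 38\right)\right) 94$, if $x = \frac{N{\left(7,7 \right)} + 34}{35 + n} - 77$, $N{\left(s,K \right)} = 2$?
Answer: $- \frac{100016}{25} \approx -4000.6$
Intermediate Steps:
$x = - \frac{1889}{25}$ ($x = \frac{2 + 34}{35 - 10} - 77 = \frac{36}{25} - 77 = - \frac{1889}{25} \approx -75.56$)
$\left(x + \left(-5 + 38\right)\right) 94 = \left(- \frac{1889}{25} + \left(-5 + 38\right)\right) 94 = \left(- \frac{1889}{25} + 33\right) 94 = \left(- \frac{1064}{25}\right) 94 = - \frac{100016}{25}$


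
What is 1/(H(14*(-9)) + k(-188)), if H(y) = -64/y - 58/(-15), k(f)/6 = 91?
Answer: 315/173368 ≈ 0.0018169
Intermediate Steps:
k(f) = 546 (k(f) = 6*91 = 546)
H(y) = 58/15 - 64/y (H(y) = -64/y - 58*(-1/15) = -64/y + 58/15 = 58/15 - 64/y)
1/(H(14*(-9)) + k(-188)) = 1/((58/15 - 64/(14*(-9))) + 546) = 1/((58/15 - 64/(-126)) + 546) = 1/((58/15 - 64*(-1/126)) + 546) = 1/((58/15 + 32/63) + 546) = 1/(1378/315 + 546) = 1/(173368/315) = 315/173368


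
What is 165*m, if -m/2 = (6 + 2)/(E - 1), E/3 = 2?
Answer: -528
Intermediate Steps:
E = 6 (E = 3*2 = 6)
m = -16/5 (m = -2*(6 + 2)/(6 - 1) = -16/5 ≈ -3.2000)
165*m = 165*(-16/5) = -528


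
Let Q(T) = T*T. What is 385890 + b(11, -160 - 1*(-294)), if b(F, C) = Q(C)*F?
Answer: 583406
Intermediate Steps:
Q(T) = T**2
b(F, C) = F*C**2 (b(F, C) = C**2*F = F*C**2)
385890 + b(11, -160 - 1*(-294)) = 385890 + 11*(-160 - 1*(-294))**2 = 385890 + 11*(-160 + 294)**2 = 385890 + 11*134**2 = 385890 + 11*17956 = 385890 + 197516 = 583406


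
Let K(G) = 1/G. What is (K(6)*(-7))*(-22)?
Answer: 77/3 ≈ 25.667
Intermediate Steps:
(K(6)*(-7))*(-22) = (-7/6)*(-22) = ((⅙)*(-7))*(-22) = -7/6*(-22) = 77/3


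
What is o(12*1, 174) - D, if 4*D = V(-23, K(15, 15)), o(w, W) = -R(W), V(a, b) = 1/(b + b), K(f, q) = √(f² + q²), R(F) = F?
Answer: -174 - √2/240 ≈ -174.01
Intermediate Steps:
V(a, b) = 1/(2*b)
o(w, W) = -W
D = √2/240 (D = (1/(2*(√(15² + 15²))))/4 = (1/(2*(√(225 + 225))))/4 = (1/(2*(√450)))/4 = (1/(2*((15*√2))))/4 = ((√2/30)/2)/4 = (√2/60)/4 = √2/240 ≈ 0.0058926)
o(12*1, 174) - D = -1*174 - √2/240 = -174 - √2/240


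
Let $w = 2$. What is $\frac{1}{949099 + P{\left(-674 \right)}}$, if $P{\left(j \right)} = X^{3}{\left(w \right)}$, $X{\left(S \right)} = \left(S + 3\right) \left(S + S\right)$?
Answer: $\frac{1}{957099} \approx 1.0448 \cdot 10^{-6}$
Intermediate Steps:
$X{\left(S \right)} = 2 S \left(3 + S\right)$ ($X{\left(S \right)} = \left(3 + S\right) 2 S = 2 S \left(3 + S\right)$)
$P{\left(j \right)} = 8000$ ($P{\left(j \right)} = \left(2 \cdot 2 \left(3 + 2\right)\right)^{3} = \left(2 \cdot 2 \cdot 5\right)^{3} = 20^{3} = 8000$)
$\frac{1}{949099 + P{\left(-674 \right)}} = \frac{1}{949099 + 8000} = \frac{1}{957099}$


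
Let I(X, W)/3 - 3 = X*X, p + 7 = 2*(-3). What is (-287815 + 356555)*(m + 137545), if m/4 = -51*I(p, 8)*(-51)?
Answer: 378483058660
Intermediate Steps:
p = -13 (p = -7 + 2*(-3) = -7 - 6 = -13)
I(X, W) = 9 + 3*X**2 (I(X, W) = 9 + 3*(X*X) = 9 + 3*X**2)
m = 5368464 (m = 4*(-51*(9 + 3*(-13)**2)*(-51)) = 4*(-51*(9 + 3*169)*(-51)) = 4*(-51*(9 + 507)*(-51)) = 4*(-51*516*(-51)) = 4*(-26316*(-51)) = 4*1342116 = 5368464)
(-287815 + 356555)*(m + 137545) = (-287815 + 356555)*(5368464 + 137545) = 68740*5506009 = 378483058660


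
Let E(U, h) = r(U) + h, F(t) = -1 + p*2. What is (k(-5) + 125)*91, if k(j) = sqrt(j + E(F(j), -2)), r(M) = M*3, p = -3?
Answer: 11375 + 182*I*sqrt(7) ≈ 11375.0 + 481.53*I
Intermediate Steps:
r(M) = 3*M
F(t) = -7 (F(t) = -1 - 3*2 = -1 - 6 = -7)
E(U, h) = h + 3*U (E(U, h) = 3*U + h = h + 3*U)
k(j) = sqrt(-23 + j) (k(j) = sqrt(j + (-2 + 3*(-7))) = sqrt(j + (-2 - 21)) = sqrt(j - 23) = sqrt(-23 + j))
(k(-5) + 125)*91 = (sqrt(-23 - 5) + 125)*91 = (sqrt(-28) + 125)*91 = (2*I*sqrt(7) + 125)*91 = (125 + 2*I*sqrt(7))*91 = 11375 + 182*I*sqrt(7)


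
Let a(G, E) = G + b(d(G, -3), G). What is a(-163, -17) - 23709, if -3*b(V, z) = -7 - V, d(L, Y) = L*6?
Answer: -72587/3 ≈ -24196.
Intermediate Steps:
d(L, Y) = 6*L
b(V, z) = 7/3 + V/3 (b(V, z) = -(-7 - V)/3 = 7/3 + V/3)
a(G, E) = 7/3 + 3*G (a(G, E) = G + (7/3 + (6*G)/3) = G + (7/3 + 2*G) = 7/3 + 3*G)
a(-163, -17) - 23709 = (7/3 + 3*(-163)) - 23709 = (7/3 - 489) - 23709 = -1460/3 - 23709 = -72587/3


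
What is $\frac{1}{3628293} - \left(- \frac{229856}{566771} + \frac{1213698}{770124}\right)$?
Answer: $- \frac{308931664637749583}{263948609826757662} \approx -1.1704$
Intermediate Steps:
$\frac{1}{3628293} - \left(- \frac{229856}{566771} + \frac{1213698}{770124}\right) = \frac{1}{3628293} - \left(\left(-229856\right) \frac{1}{566771} + 1213698 \cdot \frac{1}{770124}\right) = \frac{1}{3628293} - \left(- \frac{229856}{566771} + \frac{202283}{128354}\right) = \frac{1}{3628293} - \frac{85145201169}{72747324934} = - \frac{308931664637749583}{263948609826757662}$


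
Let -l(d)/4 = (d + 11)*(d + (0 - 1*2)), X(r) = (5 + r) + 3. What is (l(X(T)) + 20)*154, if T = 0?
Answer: -67144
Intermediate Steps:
X(r) = 8 + r
l(d) = -4*(-2 + d)*(11 + d) (l(d) = -4*(d + 11)*(d + (0 - 1*2)) = -4*(11 + d)*(d + (0 - 2)) = -4*(11 + d)*(d - 2) = -4*(11 + d)*(-2 + d) = -4*(-2 + d)*(11 + d))
(l(X(T)) + 20)*154 = ((88 - 36*(8 + 0) - 4*(8 + 0)**2) + 20)*154 = ((88 - 36*8 - 4*8**2) + 20)*154 = ((88 - 288 - 4*64) + 20)*154 = ((88 - 288 - 256) + 20)*154 = (-456 + 20)*154 = -436*154 = -67144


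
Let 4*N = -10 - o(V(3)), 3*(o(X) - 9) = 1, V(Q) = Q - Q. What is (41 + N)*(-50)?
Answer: -5425/3 ≈ -1808.3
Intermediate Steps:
V(Q) = 0
o(X) = 28/3 (o(X) = 9 + (⅓)*1 = 9 + ⅓ = 28/3)
N = -29/6 (N = (-10 - 1*28/3)/4 = (-10 - 28/3)/4 = (¼)*(-58/3) = -29/6 ≈ -4.8333)
(41 + N)*(-50) = (41 - 29/6)*(-50) = (217/6)*(-50) = -5425/3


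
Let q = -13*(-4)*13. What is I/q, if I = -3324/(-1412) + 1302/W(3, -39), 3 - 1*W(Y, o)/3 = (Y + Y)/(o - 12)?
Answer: 203729/972868 ≈ 0.20941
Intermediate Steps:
q = 676 (q = 52*13 = 676)
W(Y, o) = 9 - 6*Y/(-12 + o) (W(Y, o) = 9 - 3*(Y + Y)/(o - 12) = 9 - 3*2*Y/(-12 + o) = 9 - 6*Y/(-12 + o))
I = 2648477/18709 (I = -3324/(-1412) + 1302/((3*(-36 - 2*3 + 3*(-39))/(-12 - 39))) = -3324*(-1/1412) + 1302/((3*(-36 - 6 - 117)/(-51))) = 831/353 + 1302/((3*(-1/51)*(-159))) = 831/353 + 1302/(159/17) = 831/353 + 1302*(17/159) = 831/353 + 7378/53 = 2648477/18709 ≈ 141.56)
I/q = (2648477/18709)/676 = (2648477/18709)*(1/676) = 203729/972868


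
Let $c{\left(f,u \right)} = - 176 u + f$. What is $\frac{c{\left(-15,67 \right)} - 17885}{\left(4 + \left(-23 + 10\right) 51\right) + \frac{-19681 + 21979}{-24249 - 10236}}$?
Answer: $\frac{26254580}{582767} \approx 45.052$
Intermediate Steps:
$c{\left(f,u \right)} = f - 176 u$
$\frac{c{\left(-15,67 \right)} - 17885}{\left(4 + \left(-23 + 10\right) 51\right) + \frac{-19681 + 21979}{-24249 - 10236}} = \frac{\left(-15 - 11792\right) - 17885}{\left(4 + \left(-23 + 10\right) 51\right) + \frac{-19681 + 21979}{-24249 - 10236}} = \frac{\left(-15 - 11792\right) - 17885}{\left(4 - 663\right) + \frac{2298}{-34485}} = \frac{-11807 - 17885}{\left(4 - 663\right) + 2298 \left(- \frac{1}{34485}\right)} = - \frac{29692}{-659 - \frac{766}{11495}} = - \frac{29692}{- \frac{7575971}{11495}} = \left(-29692\right) \left(- \frac{11495}{7575971}\right) = \frac{26254580}{582767}$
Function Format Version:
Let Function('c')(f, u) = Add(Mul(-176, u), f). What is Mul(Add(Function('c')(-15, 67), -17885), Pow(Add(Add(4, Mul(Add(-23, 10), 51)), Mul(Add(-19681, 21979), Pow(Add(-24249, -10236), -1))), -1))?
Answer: Rational(26254580, 582767) ≈ 45.052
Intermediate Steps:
Function('c')(f, u) = Add(f, Mul(-176, u))
Mul(Add(Function('c')(-15, 67), -17885), Pow(Add(Add(4, Mul(Add(-23, 10), 51)), Mul(Add(-19681, 21979), Pow(Add(-24249, -10236), -1))), -1)) = Mul(Add(Add(-15, Mul(-176, 67)), -17885), Pow(Add(Add(4, Mul(Add(-23, 10), 51)), Mul(Add(-19681, 21979), Pow(Add(-24249, -10236), -1))), -1)) = Mul(Add(Add(-15, -11792), -17885), Pow(Add(Add(4, Mul(-13, 51)), Mul(2298, Pow(-34485, -1))), -1)) = Mul(Add(-11807, -17885), Pow(Add(Add(4, -663), Mul(2298, Rational(-1, 34485))), -1)) = Mul(-29692, Pow(Add(-659, Rational(-766, 11495)), -1)) = Mul(-29692, Pow(Rational(-7575971, 11495), -1)) = Mul(-29692, Rational(-11495, 7575971)) = Rational(26254580, 582767)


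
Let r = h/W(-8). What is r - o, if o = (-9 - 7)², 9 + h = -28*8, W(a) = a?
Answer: -1815/8 ≈ -226.88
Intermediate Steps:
h = -233 (h = -9 - 28*8 = -9 - 224 = -233)
r = 233/8 (r = -233/(-8) = -233*(-⅛) = 233/8 ≈ 29.125)
o = 256 (o = (-16)² = 256)
r - o = 233/8 - 1*256 = 233/8 - 256 = -1815/8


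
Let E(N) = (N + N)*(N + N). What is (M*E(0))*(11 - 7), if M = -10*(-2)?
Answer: 0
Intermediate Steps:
E(N) = 4*N² (E(N) = (2*N)*(2*N) = 4*N²)
M = 20
(M*E(0))*(11 - 7) = (20*(4*0²))*(11 - 7) = (20*(4*0))*4 = (20*0)*4 = 0*4 = 0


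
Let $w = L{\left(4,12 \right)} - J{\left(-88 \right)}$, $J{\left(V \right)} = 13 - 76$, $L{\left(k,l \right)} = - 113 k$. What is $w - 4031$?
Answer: $-4420$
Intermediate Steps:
$J{\left(V \right)} = -63$ ($J{\left(V \right)} = 13 - 76 = -63$)
$w = -389$ ($w = \left(-113\right) 4 - -63 = -452 + 63 = -389$)
$w - 4031 = -389 - 4031 = -4420$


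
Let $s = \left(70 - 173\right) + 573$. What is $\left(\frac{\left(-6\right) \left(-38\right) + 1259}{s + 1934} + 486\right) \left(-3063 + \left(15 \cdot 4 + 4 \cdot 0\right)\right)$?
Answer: $- \frac{3513002493}{2404} \approx -1.4613 \cdot 10^{6}$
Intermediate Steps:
$s = 470$ ($s = -103 + 573 = 470$)
$\left(\frac{\left(-6\right) \left(-38\right) + 1259}{s + 1934} + 486\right) \left(-3063 + \left(15 \cdot 4 + 4 \cdot 0\right)\right) = \left(\frac{\left(-6\right) \left(-38\right) + 1259}{470 + 1934} + 486\right) \left(-3063 + \left(15 \cdot 4 + 4 \cdot 0\right)\right) = \left(\frac{228 + 1259}{2404} + 486\right) \left(-3063 + \left(60 + 0\right)\right) = \left(1487 \cdot \frac{1}{2404} + 486\right) \left(-3063 + 60\right) = \left(\frac{1487}{2404} + 486\right) \left(-3003\right) = \frac{1169831}{2404} \left(-3003\right) = - \frac{3513002493}{2404}$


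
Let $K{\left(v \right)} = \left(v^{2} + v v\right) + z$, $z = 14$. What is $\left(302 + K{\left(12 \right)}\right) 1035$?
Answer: $625140$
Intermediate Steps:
$K{\left(v \right)} = 14 + 2 v^{2}$ ($K{\left(v \right)} = \left(v^{2} + v v\right) + 14 = \left(v^{2} + v^{2}\right) + 14 = 2 v^{2} + 14 = 14 + 2 v^{2}$)
$\left(302 + K{\left(12 \right)}\right) 1035 = \left(302 + \left(14 + 2 \cdot 12^{2}\right)\right) 1035 = \left(302 + \left(14 + 2 \cdot 144\right)\right) 1035 = \left(302 + \left(14 + 288\right)\right) 1035 = \left(302 + 302\right) 1035 = 604 \cdot 1035 = 625140$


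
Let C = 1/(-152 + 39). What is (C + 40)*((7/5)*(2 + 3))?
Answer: 31633/113 ≈ 279.94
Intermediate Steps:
C = -1/113 (C = 1/(-113) = -1/113 ≈ -0.0088496)
(C + 40)*((7/5)*(2 + 3)) = (-1/113 + 40)*((7/5)*(2 + 3)) = 4519*((7*(⅕))*5)/113 = 4519*((7/5)*5)/113 = (4519/113)*7 = 31633/113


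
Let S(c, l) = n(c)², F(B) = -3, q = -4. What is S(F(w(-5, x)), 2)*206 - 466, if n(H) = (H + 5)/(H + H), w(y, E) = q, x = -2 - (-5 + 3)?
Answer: -3988/9 ≈ -443.11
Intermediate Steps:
x = 0 (x = -2 - 1*(-2) = -2 + 2 = 0)
w(y, E) = -4
n(H) = (5 + H)/(2*H) (n(H) = (5 + H)/((2*H)) = (5 + H)*(1/(2*H)) = (5 + H)/(2*H))
S(c, l) = (5 + c)²/(4*c²) (S(c, l) = ((5 + c)/(2*c))² = (5 + c)²/(4*c²))
S(F(w(-5, x)), 2)*206 - 466 = ((¼)*(5 - 3)²/(-3)²)*206 - 466 = ((¼)*(⅑)*2²)*206 - 466 = ((¼)*(⅑)*4)*206 - 466 = (⅑)*206 - 466 = 206/9 - 466 = -3988/9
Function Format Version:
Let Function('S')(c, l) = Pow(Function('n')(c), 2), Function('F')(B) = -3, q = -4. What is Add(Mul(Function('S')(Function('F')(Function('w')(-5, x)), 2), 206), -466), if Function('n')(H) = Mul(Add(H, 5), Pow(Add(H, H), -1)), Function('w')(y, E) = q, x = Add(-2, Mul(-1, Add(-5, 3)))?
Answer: Rational(-3988, 9) ≈ -443.11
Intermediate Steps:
x = 0 (x = Add(-2, Mul(-1, -2)) = Add(-2, 2) = 0)
Function('w')(y, E) = -4
Function('n')(H) = Mul(Rational(1, 2), Pow(H, -1), Add(5, H)) (Function('n')(H) = Mul(Add(5, H), Pow(Mul(2, H), -1)) = Mul(Add(5, H), Mul(Rational(1, 2), Pow(H, -1))) = Mul(Rational(1, 2), Pow(H, -1), Add(5, H)))
Function('S')(c, l) = Mul(Rational(1, 4), Pow(c, -2), Pow(Add(5, c), 2)) (Function('S')(c, l) = Pow(Mul(Rational(1, 2), Pow(c, -1), Add(5, c)), 2) = Mul(Rational(1, 4), Pow(c, -2), Pow(Add(5, c), 2)))
Add(Mul(Function('S')(Function('F')(Function('w')(-5, x)), 2), 206), -466) = Add(Mul(Mul(Rational(1, 4), Pow(-3, -2), Pow(Add(5, -3), 2)), 206), -466) = Add(Mul(Mul(Rational(1, 4), Rational(1, 9), Pow(2, 2)), 206), -466) = Add(Mul(Mul(Rational(1, 4), Rational(1, 9), 4), 206), -466) = Add(Mul(Rational(1, 9), 206), -466) = Add(Rational(206, 9), -466) = Rational(-3988, 9)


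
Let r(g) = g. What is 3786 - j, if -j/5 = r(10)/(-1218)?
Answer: 2305649/609 ≈ 3786.0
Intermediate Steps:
j = 25/609 (j = -50/(-1218) = -50*(-1)/1218 = -5*(-5/609) = 25/609 ≈ 0.041051)
3786 - j = 3786 - 1*25/609 = 3786 - 25/609 = 2305649/609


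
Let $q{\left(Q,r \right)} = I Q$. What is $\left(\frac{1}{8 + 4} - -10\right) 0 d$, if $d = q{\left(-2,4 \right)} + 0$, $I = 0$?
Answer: $0$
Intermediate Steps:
$q{\left(Q,r \right)} = 0$ ($q{\left(Q,r \right)} = 0 Q = 0$)
$d = 0$ ($d = 0 + 0 = 0$)
$\left(\frac{1}{8 + 4} - -10\right) 0 d = \left(\frac{1}{8 + 4} - -10\right) 0 \cdot 0 = \left(\frac{1}{12} + 10\right) 0 \cdot 0 = \frac{121}{12} \cdot 0 \cdot 0 = 0 \cdot 0 = 0$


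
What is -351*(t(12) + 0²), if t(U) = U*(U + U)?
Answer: -101088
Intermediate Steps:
t(U) = 2*U² (t(U) = U*(2*U) = 2*U²)
-351*(t(12) + 0²) = -351*(2*12² + 0²) = -351*(2*144 + 0) = -351*(288 + 0) = -351*288 = -101088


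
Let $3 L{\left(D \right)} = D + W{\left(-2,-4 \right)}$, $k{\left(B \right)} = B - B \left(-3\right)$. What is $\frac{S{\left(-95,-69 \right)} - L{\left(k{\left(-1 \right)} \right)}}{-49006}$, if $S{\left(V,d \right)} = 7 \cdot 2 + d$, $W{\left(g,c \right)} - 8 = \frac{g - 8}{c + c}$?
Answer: $\frac{227}{196024} \approx 0.001158$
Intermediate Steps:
$W{\left(g,c \right)} = 8 + \frac{-8 + g}{2 c}$ ($W{\left(g,c \right)} = 8 + \frac{g - 8}{c + c} = 8 + \frac{-8 + g}{2 c}$)
$S{\left(V,d \right)} = 14 + d$
$k{\left(B \right)} = 4 B$ ($k{\left(B \right)} = B - - 3 B = B + 3 B = 4 B$)
$L{\left(D \right)} = \frac{37}{12} + \frac{D}{3}$ ($L{\left(D \right)} = \frac{D + \frac{-8 - 2 + 16 \left(-4\right)}{2 \left(-4\right)}}{3} = \frac{D + \frac{1}{2} \left(- \frac{1}{4}\right) \left(-8 - 2 - 64\right)}{3} = \frac{D + \frac{1}{2} \left(- \frac{1}{4}\right) \left(-74\right)}{3} = \frac{D + \frac{37}{4}}{3} = \frac{\frac{37}{4} + D}{3} = \frac{37}{12} + \frac{D}{3}$)
$\frac{S{\left(-95,-69 \right)} - L{\left(k{\left(-1 \right)} \right)}}{-49006} = \frac{\left(14 - 69\right) - \left(\frac{37}{12} + \frac{4 \left(-1\right)}{3}\right)}{-49006} = \left(-55 - \left(\frac{37}{12} + \frac{1}{3} \left(-4\right)\right)\right) \left(- \frac{1}{49006}\right) = \left(-55 - \left(\frac{37}{12} - \frac{4}{3}\right)\right) \left(- \frac{1}{49006}\right) = \left(-55 - \frac{7}{4}\right) \left(- \frac{1}{49006}\right) = \left(- \frac{227}{4}\right) \left(- \frac{1}{49006}\right) = \frac{227}{196024}$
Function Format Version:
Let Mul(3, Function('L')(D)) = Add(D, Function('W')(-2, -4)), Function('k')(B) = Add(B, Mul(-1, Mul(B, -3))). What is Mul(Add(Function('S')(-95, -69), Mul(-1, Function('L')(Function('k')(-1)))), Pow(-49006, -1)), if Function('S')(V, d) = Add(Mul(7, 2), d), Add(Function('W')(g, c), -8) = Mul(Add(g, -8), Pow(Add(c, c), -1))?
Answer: Rational(227, 196024) ≈ 0.0011580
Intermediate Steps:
Function('W')(g, c) = Add(8, Mul(Rational(1, 2), Pow(c, -1), Add(-8, g))) (Function('W')(g, c) = Add(8, Mul(Add(g, -8), Pow(Add(c, c), -1))) = Add(8, Mul(Add(-8, g), Pow(Mul(2, c), -1))) = Add(8, Mul(Add(-8, g), Mul(Rational(1, 2), Pow(c, -1)))) = Add(8, Mul(Rational(1, 2), Pow(c, -1), Add(-8, g))))
Function('S')(V, d) = Add(14, d)
Function('k')(B) = Mul(4, B) (Function('k')(B) = Add(B, Mul(-1, Mul(-3, B))) = Add(B, Mul(3, B)) = Mul(4, B))
Function('L')(D) = Add(Rational(37, 12), Mul(Rational(1, 3), D)) (Function('L')(D) = Mul(Rational(1, 3), Add(D, Mul(Rational(1, 2), Pow(-4, -1), Add(-8, -2, Mul(16, -4))))) = Mul(Rational(1, 3), Add(D, Mul(Rational(1, 2), Rational(-1, 4), Add(-8, -2, -64)))) = Mul(Rational(1, 3), Add(D, Mul(Rational(1, 2), Rational(-1, 4), -74))) = Mul(Rational(1, 3), Add(D, Rational(37, 4))) = Mul(Rational(1, 3), Add(Rational(37, 4), D)) = Add(Rational(37, 12), Mul(Rational(1, 3), D)))
Mul(Add(Function('S')(-95, -69), Mul(-1, Function('L')(Function('k')(-1)))), Pow(-49006, -1)) = Mul(Add(Add(14, -69), Mul(-1, Add(Rational(37, 12), Mul(Rational(1, 3), Mul(4, -1))))), Pow(-49006, -1)) = Mul(Add(-55, Mul(-1, Add(Rational(37, 12), Mul(Rational(1, 3), -4)))), Rational(-1, 49006)) = Mul(Add(-55, Mul(-1, Add(Rational(37, 12), Rational(-4, 3)))), Rational(-1, 49006)) = Mul(Add(-55, Mul(-1, Rational(7, 4))), Rational(-1, 49006)) = Mul(Add(-55, Rational(-7, 4)), Rational(-1, 49006)) = Mul(Rational(-227, 4), Rational(-1, 49006)) = Rational(227, 196024)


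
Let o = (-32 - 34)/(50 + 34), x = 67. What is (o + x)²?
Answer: 859329/196 ≈ 4384.3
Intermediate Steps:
o = -11/14 (o = -66/84 = -66*1/84 = -11/14 ≈ -0.78571)
(o + x)² = (-11/14 + 67)² = (927/14)² = 859329/196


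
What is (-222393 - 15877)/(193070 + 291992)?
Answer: -119135/242531 ≈ -0.49122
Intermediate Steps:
(-222393 - 15877)/(193070 + 291992) = -238270/485062 = -238270*1/485062 = -119135/242531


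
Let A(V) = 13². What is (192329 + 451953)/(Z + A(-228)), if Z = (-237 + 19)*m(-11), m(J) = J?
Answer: 644282/2567 ≈ 250.99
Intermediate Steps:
A(V) = 169
Z = 2398 (Z = (-237 + 19)*(-11) = -218*(-11) = 2398)
(192329 + 451953)/(Z + A(-228)) = (192329 + 451953)/(2398 + 169) = 644282/2567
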